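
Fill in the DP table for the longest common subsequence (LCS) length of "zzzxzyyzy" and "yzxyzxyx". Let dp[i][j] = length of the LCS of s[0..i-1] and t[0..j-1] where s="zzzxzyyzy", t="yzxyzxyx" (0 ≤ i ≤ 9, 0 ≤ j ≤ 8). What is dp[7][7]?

   ''  y  z  x  y  z  x  y  x
''  0  0  0  0  0  0  0  0  0
 z  0  0  1  1  1  1  1  1  1
 z  0  0  1  1  1  2  2  2  2
 z  0  0  1  1  1  2  2  2  2
 x  0  0  1  2  2  2  3  3  3
 z  0  0  1  2  2  3  3  3  3
 y  0  1  1  2  3  3  3  4  4
 y  0  1  1  2  3  3  3  4  4
 z  0  1  2  2  3  4  4  4  4
 y  0  1  2  2  3  4  4  5  5

4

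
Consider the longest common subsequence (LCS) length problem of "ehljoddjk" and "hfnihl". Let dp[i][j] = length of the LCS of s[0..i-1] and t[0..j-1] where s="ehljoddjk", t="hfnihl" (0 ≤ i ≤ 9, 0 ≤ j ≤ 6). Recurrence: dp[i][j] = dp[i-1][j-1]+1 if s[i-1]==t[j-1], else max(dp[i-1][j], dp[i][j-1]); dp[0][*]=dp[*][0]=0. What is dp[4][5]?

1

   ''  h  f  n  i  h  l
''  0  0  0  0  0  0  0
 e  0  0  0  0  0  0  0
 h  0  1  1  1  1  1  1
 l  0  1  1  1  1  1  2
 j  0  1  1  1  1  1  2
 o  0  1  1  1  1  1  2
 d  0  1  1  1  1  1  2
 d  0  1  1  1  1  1  2
 j  0  1  1  1  1  1  2
 k  0  1  1  1  1  1  2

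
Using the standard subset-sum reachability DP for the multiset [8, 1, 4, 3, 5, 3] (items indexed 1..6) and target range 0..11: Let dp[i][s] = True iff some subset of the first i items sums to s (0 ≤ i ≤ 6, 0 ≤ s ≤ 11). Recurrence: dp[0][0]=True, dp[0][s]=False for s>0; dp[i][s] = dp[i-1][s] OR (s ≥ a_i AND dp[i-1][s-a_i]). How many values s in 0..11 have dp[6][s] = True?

11

i\s   0   1   2   3   4   5   6   7   8   9  10  11
  0   T   F   F   F   F   F   F   F   F   F   F   F
  1   T   F   F   F   F   F   F   F   T   F   F   F
  2   T   T   F   F   F   F   F   F   T   T   F   F
  3   T   T   F   F   T   T   F   F   T   T   F   F
  4   T   T   F   T   T   T   F   T   T   T   F   T
  5   T   T   F   T   T   T   T   T   T   T   T   T
  6   T   T   F   T   T   T   T   T   T   T   T   T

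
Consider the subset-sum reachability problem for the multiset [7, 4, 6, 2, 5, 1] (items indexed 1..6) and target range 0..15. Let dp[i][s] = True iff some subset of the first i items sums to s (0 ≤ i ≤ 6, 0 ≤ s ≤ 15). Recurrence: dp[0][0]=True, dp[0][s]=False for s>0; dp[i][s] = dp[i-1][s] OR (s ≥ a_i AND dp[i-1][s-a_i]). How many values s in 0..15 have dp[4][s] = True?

i\s   0   1   2   3   4   5   6   7   8   9  10  11  12  13  14  15
  0   T   F   F   F   F   F   F   F   F   F   F   F   F   F   F   F
  1   T   F   F   F   F   F   F   T   F   F   F   F   F   F   F   F
  2   T   F   F   F   T   F   F   T   F   F   F   T   F   F   F   F
  3   T   F   F   F   T   F   T   T   F   F   T   T   F   T   F   F
  4   T   F   T   F   T   F   T   T   T   T   T   T   T   T   F   T
  5   T   F   T   F   T   T   T   T   T   T   T   T   T   T   T   T
  6   T   T   T   T   T   T   T   T   T   T   T   T   T   T   T   T

12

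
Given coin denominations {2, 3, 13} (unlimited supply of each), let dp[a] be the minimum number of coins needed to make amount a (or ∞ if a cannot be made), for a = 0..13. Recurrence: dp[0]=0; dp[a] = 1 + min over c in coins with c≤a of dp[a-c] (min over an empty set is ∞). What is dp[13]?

 a  0  1  2  3  4  5  6  7  8  9 10 11 12 13
dp  0  -  1  1  2  2  2  3  3  3  4  4  4  1
(- denotes ∞ / unreachable)

1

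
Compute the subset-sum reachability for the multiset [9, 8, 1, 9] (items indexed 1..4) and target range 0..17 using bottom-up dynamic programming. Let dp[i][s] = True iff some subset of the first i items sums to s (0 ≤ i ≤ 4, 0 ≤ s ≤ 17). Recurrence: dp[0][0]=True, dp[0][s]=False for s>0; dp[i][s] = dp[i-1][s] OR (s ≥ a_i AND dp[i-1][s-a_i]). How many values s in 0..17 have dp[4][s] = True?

i\s   0   1   2   3   4   5   6   7   8   9  10  11  12  13  14  15  16  17
  0   T   F   F   F   F   F   F   F   F   F   F   F   F   F   F   F   F   F
  1   T   F   F   F   F   F   F   F   F   T   F   F   F   F   F   F   F   F
  2   T   F   F   F   F   F   F   F   T   T   F   F   F   F   F   F   F   T
  3   T   T   F   F   F   F   F   F   T   T   T   F   F   F   F   F   F   T
  4   T   T   F   F   F   F   F   F   T   T   T   F   F   F   F   F   F   T

6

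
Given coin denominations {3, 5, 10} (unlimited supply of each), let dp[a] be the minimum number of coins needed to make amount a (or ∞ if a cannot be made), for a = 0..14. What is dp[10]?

 a  0  1  2  3  4  5  6  7  8  9 10 11 12 13 14
dp  0  -  -  1  -  1  2  -  2  3  1  3  4  2  4
(- denotes ∞ / unreachable)

1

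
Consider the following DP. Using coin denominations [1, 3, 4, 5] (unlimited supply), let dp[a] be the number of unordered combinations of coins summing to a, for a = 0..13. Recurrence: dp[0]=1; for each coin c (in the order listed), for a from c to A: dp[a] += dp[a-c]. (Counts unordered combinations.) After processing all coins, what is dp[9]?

10

after  coin     0     1     2     3     4     5     6     7     8     9    10    11    12    13
          1     1     1     1     1     1     1     1     1     1     1     1     1     1     1
          3     1     1     1     2     2     2     3     3     3     4     4     4     5     5
          4     1     1     1     2     3     3     4     5     6     7     8     9    11    12
          5     1     1     1     2     3     4     5     6     8    10    12    14    17    20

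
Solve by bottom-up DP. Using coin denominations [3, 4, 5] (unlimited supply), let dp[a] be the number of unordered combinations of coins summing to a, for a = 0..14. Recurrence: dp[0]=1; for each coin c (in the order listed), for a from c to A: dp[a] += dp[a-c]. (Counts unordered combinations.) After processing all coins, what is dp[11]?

2

after  coin     0     1     2     3     4     5     6     7     8     9    10    11    12    13    14
          3     1     0     0     1     0     0     1     0     0     1     0     0     1     0     0
          4     1     0     0     1     1     0     1     1     1     1     1     1     2     1     1
          5     1     0     0     1     1     1     1     1     2     2     2     2     3     3     3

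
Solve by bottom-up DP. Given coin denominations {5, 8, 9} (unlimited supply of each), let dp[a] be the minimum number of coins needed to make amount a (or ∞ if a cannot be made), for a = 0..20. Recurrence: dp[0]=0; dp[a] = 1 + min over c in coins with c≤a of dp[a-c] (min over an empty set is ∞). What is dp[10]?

 a  0  1  2  3  4  5  6  7  8  9 10 11 12 13 14 15 16 17 18 19 20
dp  0  -  -  -  -  1  -  -  1  1  2  -  -  2  2  3  2  2  2  3  4
(- denotes ∞ / unreachable)

2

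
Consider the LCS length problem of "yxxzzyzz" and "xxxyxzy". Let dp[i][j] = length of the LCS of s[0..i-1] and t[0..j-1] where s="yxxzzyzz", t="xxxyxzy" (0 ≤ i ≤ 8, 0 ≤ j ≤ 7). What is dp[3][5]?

   ''  x  x  x  y  x  z  y
''  0  0  0  0  0  0  0  0
 y  0  0  0  0  1  1  1  1
 x  0  1  1  1  1  2  2  2
 x  0  1  2  2  2  2  2  2
 z  0  1  2  2  2  2  3  3
 z  0  1  2  2  2  2  3  3
 y  0  1  2  2  3  3  3  4
 z  0  1  2  2  3  3  4  4
 z  0  1  2  2  3  3  4  4

2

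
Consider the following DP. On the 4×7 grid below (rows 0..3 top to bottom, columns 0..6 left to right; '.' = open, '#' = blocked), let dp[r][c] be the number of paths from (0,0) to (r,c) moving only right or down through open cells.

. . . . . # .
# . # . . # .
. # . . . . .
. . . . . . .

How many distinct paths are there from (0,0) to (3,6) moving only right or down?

r\c   0   1   2   3   4   5   6
  0   1   1   1   1   1   0   0
  1   0   1   0   1   2   0   0
  2   0   0   0   1   3   3   3
  3   0   0   0   1   4   7  10

10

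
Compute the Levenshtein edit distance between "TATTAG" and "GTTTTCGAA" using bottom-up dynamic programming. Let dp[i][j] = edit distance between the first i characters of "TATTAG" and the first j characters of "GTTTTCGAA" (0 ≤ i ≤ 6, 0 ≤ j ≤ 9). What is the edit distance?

5

   ''  G  T  T  T  T  C  G  A  A
''  0  1  2  3  4  5  6  7  8  9
 T  1  1  1  2  3  4  5  6  7  8
 A  2  2  2  2  3  4  5  6  6  7
 T  3  3  2  2  2  3  4  5  6  7
 T  4  4  3  2  2  2  3  4  5  6
 A  5  5  4  3  3  3  3  4  4  5
 G  6  5  5  4  4  4  4  3  4  5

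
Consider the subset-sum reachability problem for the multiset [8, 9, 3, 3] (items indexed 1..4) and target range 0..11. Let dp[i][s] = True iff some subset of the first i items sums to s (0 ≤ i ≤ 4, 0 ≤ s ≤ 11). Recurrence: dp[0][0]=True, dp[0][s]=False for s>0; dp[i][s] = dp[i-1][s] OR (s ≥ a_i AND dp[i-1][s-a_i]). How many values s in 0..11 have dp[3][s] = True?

i\s   0   1   2   3   4   5   6   7   8   9  10  11
  0   T   F   F   F   F   F   F   F   F   F   F   F
  1   T   F   F   F   F   F   F   F   T   F   F   F
  2   T   F   F   F   F   F   F   F   T   T   F   F
  3   T   F   F   T   F   F   F   F   T   T   F   T
  4   T   F   F   T   F   F   T   F   T   T   F   T

5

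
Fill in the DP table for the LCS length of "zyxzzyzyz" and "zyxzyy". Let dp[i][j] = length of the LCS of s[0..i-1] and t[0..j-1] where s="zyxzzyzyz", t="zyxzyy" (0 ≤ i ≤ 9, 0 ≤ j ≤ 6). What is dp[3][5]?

3

   ''  z  y  x  z  y  y
''  0  0  0  0  0  0  0
 z  0  1  1  1  1  1  1
 y  0  1  2  2  2  2  2
 x  0  1  2  3  3  3  3
 z  0  1  2  3  4  4  4
 z  0  1  2  3  4  4  4
 y  0  1  2  3  4  5  5
 z  0  1  2  3  4  5  5
 y  0  1  2  3  4  5  6
 z  0  1  2  3  4  5  6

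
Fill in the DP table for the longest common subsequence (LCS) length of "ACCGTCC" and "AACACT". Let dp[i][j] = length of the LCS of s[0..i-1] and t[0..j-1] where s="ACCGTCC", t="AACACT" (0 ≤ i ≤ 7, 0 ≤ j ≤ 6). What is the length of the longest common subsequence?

4

   ''  A  A  C  A  C  T
''  0  0  0  0  0  0  0
 A  0  1  1  1  1  1  1
 C  0  1  1  2  2  2  2
 C  0  1  1  2  2  3  3
 G  0  1  1  2  2  3  3
 T  0  1  1  2  2  3  4
 C  0  1  1  2  2  3  4
 C  0  1  1  2  2  3  4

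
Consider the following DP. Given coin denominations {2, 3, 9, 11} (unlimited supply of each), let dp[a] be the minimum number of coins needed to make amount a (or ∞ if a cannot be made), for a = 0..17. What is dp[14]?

2

 a  0  1  2  3  4  5  6  7  8  9 10 11 12 13 14 15 16 17
dp  0  -  1  1  2  2  2  3  3  1  4  1  2  2  2  3  3  3
(- denotes ∞ / unreachable)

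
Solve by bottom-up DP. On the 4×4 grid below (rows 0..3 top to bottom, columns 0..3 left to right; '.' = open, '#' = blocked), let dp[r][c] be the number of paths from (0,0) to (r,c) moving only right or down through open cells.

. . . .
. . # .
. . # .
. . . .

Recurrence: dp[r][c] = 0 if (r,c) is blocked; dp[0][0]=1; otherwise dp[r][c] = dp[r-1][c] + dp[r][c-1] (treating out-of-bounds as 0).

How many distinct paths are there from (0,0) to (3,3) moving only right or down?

r\c   0   1   2   3
  0   1   1   1   1
  1   1   2   0   1
  2   1   3   0   1
  3   1   4   4   5

5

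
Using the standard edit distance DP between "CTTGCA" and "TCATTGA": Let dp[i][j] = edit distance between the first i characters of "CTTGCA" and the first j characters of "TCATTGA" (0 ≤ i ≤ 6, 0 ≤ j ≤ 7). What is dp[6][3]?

   ''  T  C  A  T  T  G  A
''  0  1  2  3  4  5  6  7
 C  1  1  1  2  3  4  5  6
 T  2  1  2  2  2  3  4  5
 T  3  2  2  3  2  2  3  4
 G  4  3  3  3  3  3  2  3
 C  5  4  3  4  4  4  3  3
 A  6  5  4  3  4  5  4  3

3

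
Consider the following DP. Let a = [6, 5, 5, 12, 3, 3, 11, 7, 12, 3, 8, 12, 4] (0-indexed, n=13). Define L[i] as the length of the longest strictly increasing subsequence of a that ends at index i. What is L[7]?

   i    0    1    2    3    4    5    6    7    8    9   10   11   12
a[i]    6    5    5   12    3    3   11    7   12    3    8   12    4
L[i]    1    1    1    2    1    1    2    2    3    1    3    4    2

2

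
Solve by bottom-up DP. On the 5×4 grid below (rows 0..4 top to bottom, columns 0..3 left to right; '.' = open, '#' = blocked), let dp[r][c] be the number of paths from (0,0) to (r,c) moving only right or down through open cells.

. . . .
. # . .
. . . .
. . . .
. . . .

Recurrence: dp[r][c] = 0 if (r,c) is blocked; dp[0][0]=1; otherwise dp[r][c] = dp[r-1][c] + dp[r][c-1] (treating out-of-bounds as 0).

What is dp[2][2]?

r\c   0   1   2   3
  0   1   1   1   1
  1   1   0   1   2
  2   1   1   2   4
  3   1   2   4   8
  4   1   3   7  15

2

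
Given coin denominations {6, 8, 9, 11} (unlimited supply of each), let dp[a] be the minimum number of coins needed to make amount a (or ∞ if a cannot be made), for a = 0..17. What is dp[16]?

 a  0  1  2  3  4  5  6  7  8  9 10 11 12 13 14 15 16 17
dp  0  -  -  -  -  -  1  -  1  1  -  1  2  -  2  2  2  2
(- denotes ∞ / unreachable)

2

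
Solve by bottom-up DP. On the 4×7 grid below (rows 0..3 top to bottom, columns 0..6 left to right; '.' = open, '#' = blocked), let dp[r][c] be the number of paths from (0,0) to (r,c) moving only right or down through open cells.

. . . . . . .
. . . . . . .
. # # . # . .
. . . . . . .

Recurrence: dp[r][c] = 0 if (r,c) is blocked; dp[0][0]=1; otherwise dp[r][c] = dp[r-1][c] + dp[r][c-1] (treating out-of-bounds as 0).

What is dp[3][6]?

24

r\c   0   1   2   3   4   5   6
  0   1   1   1   1   1   1   1
  1   1   2   3   4   5   6   7
  2   1   0   0   4   0   6  13
  3   1   1   1   5   5  11  24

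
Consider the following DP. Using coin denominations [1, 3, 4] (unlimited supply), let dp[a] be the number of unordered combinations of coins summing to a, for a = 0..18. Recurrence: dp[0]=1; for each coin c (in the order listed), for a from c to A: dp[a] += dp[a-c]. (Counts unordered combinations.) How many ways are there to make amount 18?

20

after  coin     0     1     2     3     4     5     6     7     8     9    10    11    12    13    14    15    16    17    18
          1     1     1     1     1     1     1     1     1     1     1     1     1     1     1     1     1     1     1     1
          3     1     1     1     2     2     2     3     3     3     4     4     4     5     5     5     6     6     6     7
          4     1     1     1     2     3     3     4     5     6     7     8     9    11    12    13    15    17    18    20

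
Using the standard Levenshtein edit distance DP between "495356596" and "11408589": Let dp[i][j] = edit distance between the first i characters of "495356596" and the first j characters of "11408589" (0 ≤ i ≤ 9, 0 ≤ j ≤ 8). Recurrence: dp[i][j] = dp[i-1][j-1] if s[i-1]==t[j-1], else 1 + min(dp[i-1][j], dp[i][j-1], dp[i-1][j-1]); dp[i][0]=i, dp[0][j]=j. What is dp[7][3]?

   ''  1  1  4  0  8  5  8  9
''  0  1  2  3  4  5  6  7  8
 4  1  1  2  2  3  4  5  6  7
 9  2  2  2  3  3  4  5  6  6
 5  3  3  3  3  4  4  4  5  6
 3  4  4  4  4  4  5  5  5  6
 5  5  5  5  5  5  5  5  6  6
 6  6  6  6  6  6  6  6  6  7
 5  7  7  7  7  7  7  6  7  7
 9  8  8  8  8  8  8  7  7  7
 6  9  9  9  9  9  9  8  8  8

7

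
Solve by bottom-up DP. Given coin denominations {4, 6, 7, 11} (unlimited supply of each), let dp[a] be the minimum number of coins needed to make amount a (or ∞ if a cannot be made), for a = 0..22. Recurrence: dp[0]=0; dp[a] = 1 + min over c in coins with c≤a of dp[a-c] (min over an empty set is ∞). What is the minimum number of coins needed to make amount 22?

2

 a  0  1  2  3  4  5  6  7  8  9 10 11 12 13 14 15 16 17 18 19 20 21 22
dp  0  -  -  -  1  -  1  1  2  -  2  1  2  2  2  2  3  2  2  3  3  3  2
(- denotes ∞ / unreachable)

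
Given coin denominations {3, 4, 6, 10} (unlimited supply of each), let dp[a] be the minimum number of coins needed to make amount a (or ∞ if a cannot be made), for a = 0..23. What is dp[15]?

3

 a  0  1  2  3  4  5  6  7  8  9 10 11 12 13 14 15 16 17 18 19 20 21 22 23
dp  0  -  -  1  1  -  1  2  2  2  1  3  2  2  2  3  2  3  3  3  2  4  3  3
(- denotes ∞ / unreachable)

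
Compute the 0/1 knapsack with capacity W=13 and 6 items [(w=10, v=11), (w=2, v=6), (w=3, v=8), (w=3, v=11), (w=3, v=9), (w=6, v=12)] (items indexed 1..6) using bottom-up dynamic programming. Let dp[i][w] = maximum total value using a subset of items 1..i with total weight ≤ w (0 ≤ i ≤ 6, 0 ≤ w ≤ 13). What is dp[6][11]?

i\w   0   1   2   3   4   5   6   7   8   9  10  11  12  13
  0   0   0   0   0   0   0   0   0   0   0   0   0   0   0
  1   0   0   0   0   0   0   0   0   0   0  11  11  11  11
  2   0   0   6   6   6   6   6   6   6   6  11  11  17  17
  3   0   0   6   8   8  14  14  14  14  14  14  14  17  19
  4   0   0   6  11  11  17  19  19  25  25  25  25  25  25
  5   0   0   6  11  11  17  20  20  26  28  28  34  34  34
  6   0   0   6  11  11  17  20  20  26  28  28  34  34  34

34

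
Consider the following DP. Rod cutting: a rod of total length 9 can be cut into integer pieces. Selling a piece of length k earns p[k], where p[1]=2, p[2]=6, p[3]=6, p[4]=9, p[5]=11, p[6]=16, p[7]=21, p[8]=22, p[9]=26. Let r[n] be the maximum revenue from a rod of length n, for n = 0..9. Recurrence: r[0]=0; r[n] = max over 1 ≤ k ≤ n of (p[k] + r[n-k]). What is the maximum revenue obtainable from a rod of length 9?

   n    0    1    2    3    4    5    6    7    8    9
r[n]    0    2    6    8   12   14   18   21   24   27

27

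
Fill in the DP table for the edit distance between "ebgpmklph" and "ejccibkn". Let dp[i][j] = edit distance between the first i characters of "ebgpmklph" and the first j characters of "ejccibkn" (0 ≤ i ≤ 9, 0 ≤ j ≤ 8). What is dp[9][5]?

8

   ''  e  j  c  c  i  b  k  n
''  0  1  2  3  4  5  6  7  8
 e  1  0  1  2  3  4  5  6  7
 b  2  1  1  2  3  4  4  5  6
 g  3  2  2  2  3  4  5  5  6
 p  4  3  3  3  3  4  5  6  6
 m  5  4  4  4  4  4  5  6  7
 k  6  5  5  5  5  5  5  5  6
 l  7  6  6  6  6  6  6  6  6
 p  8  7  7  7  7  7  7  7  7
 h  9  8  8  8  8  8  8  8  8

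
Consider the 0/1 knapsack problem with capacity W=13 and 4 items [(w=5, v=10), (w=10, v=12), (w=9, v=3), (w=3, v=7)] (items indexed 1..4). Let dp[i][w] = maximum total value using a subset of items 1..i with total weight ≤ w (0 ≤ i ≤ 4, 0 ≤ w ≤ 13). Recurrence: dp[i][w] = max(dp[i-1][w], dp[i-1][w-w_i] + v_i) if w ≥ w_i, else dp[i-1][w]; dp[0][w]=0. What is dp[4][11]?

17

i\w   0   1   2   3   4   5   6   7   8   9  10  11  12  13
  0   0   0   0   0   0   0   0   0   0   0   0   0   0   0
  1   0   0   0   0   0  10  10  10  10  10  10  10  10  10
  2   0   0   0   0   0  10  10  10  10  10  12  12  12  12
  3   0   0   0   0   0  10  10  10  10  10  12  12  12  12
  4   0   0   0   7   7  10  10  10  17  17  17  17  17  19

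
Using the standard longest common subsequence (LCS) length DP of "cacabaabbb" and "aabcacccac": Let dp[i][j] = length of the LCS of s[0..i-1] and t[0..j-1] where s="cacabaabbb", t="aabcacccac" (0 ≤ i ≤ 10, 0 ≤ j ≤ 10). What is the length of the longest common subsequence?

   ''  a  a  b  c  a  c  c  c  a  c
''  0  0  0  0  0  0  0  0  0  0  0
 c  0  0  0  0  1  1  1  1  1  1  1
 a  0  1  1  1  1  2  2  2  2  2  2
 c  0  1  1  1  2  2  3  3  3  3  3
 a  0  1  2  2  2  3  3  3  3  4  4
 b  0  1  2  3  3  3  3  3  3  4  4
 a  0  1  2  3  3  4  4  4  4  4  4
 a  0  1  2  3  3  4  4  4  4  5  5
 b  0  1  2  3  3  4  4  4  4  5  5
 b  0  1  2  3  3  4  4  4  4  5  5
 b  0  1  2  3  3  4  4  4  4  5  5

5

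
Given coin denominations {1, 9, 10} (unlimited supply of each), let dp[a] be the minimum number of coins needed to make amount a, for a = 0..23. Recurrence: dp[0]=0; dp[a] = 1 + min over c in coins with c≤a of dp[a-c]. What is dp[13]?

4

 a  0  1  2  3  4  5  6  7  8  9 10 11 12 13 14 15 16 17 18 19 20 21 22 23
dp  0  1  2  3  4  5  6  7  8  1  1  2  3  4  5  6  7  8  2  2  2  3  4  5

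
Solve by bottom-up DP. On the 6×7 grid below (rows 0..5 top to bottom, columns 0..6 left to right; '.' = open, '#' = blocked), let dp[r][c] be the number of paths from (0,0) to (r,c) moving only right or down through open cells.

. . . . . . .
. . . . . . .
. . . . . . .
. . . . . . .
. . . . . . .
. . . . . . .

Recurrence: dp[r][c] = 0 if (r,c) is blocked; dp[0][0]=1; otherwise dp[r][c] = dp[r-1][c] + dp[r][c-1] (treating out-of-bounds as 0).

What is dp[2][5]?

r\c   0   1   2   3   4   5   6
  0   1   1   1   1   1   1   1
  1   1   2   3   4   5   6   7
  2   1   3   6  10  15  21  28
  3   1   4  10  20  35  56  84
  4   1   5  15  35  70 126 210
  5   1   6  21  56 126 252 462

21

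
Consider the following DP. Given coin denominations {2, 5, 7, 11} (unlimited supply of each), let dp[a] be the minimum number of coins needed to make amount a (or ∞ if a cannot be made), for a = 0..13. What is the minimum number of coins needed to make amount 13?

2

 a  0  1  2  3  4  5  6  7  8  9 10 11 12 13
dp  0  -  1  -  2  1  3  1  4  2  2  1  2  2
(- denotes ∞ / unreachable)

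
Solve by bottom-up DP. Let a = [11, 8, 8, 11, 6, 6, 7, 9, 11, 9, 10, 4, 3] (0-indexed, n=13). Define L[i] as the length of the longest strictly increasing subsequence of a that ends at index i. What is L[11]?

1

   i    0    1    2    3    4    5    6    7    8    9   10   11   12
a[i]   11    8    8   11    6    6    7    9   11    9   10    4    3
L[i]    1    1    1    2    1    1    2    3    4    3    4    1    1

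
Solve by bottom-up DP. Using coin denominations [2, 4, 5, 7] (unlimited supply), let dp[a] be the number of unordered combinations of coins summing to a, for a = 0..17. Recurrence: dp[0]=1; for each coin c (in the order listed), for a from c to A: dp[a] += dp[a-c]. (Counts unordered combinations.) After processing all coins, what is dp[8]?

after  coin     0     1     2     3     4     5     6     7     8     9    10    11    12    13    14    15    16    17
          2     1     0     1     0     1     0     1     0     1     0     1     0     1     0     1     0     1     0
          4     1     0     1     0     2     0     2     0     3     0     3     0     4     0     4     0     5     0
          5     1     0     1     0     2     1     2     1     3     2     4     2     5     3     6     4     7     5
          7     1     0     1     0     2     1     2     2     3     3     4     4     6     5     8     7    10     9

3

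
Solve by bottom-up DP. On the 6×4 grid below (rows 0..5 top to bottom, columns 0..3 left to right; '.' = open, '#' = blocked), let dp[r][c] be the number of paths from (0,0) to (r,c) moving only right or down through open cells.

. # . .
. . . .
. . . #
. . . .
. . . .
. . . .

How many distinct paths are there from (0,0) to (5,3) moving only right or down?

31

r\c   0   1   2   3
  0   1   0   0   0
  1   1   1   1   1
  2   1   2   3   0
  3   1   3   6   6
  4   1   4  10  16
  5   1   5  15  31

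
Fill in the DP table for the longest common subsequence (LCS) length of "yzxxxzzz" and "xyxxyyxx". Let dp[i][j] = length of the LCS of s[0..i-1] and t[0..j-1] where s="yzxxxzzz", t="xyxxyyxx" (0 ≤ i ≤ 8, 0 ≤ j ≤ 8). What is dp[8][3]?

   ''  x  y  x  x  y  y  x  x
''  0  0  0  0  0  0  0  0  0
 y  0  0  1  1  1  1  1  1  1
 z  0  0  1  1  1  1  1  1  1
 x  0  1  1  2  2  2  2  2  2
 x  0  1  1  2  3  3  3  3  3
 x  0  1  1  2  3  3  3  4  4
 z  0  1  1  2  3  3  3  4  4
 z  0  1  1  2  3  3  3  4  4
 z  0  1  1  2  3  3  3  4  4

2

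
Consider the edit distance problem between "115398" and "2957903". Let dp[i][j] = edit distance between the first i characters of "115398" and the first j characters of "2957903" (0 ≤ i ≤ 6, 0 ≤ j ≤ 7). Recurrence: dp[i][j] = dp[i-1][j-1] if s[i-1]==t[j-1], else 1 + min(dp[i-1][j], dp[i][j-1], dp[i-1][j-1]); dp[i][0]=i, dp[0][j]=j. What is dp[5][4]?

   ''  2  9  5  7  9  0  3
''  0  1  2  3  4  5  6  7
 1  1  1  2  3  4  5  6  7
 1  2  2  2  3  4  5  6  7
 5  3  3  3  2  3  4  5  6
 3  4  4  4  3  3  4  5  5
 9  5  5  4  4  4  3  4  5
 8  6  6  5  5  5  4  4  5

4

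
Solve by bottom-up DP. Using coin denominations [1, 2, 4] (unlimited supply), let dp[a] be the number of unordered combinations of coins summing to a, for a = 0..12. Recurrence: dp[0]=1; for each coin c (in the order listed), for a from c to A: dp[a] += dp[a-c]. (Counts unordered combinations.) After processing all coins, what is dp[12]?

16

after  coin     0     1     2     3     4     5     6     7     8     9    10    11    12
          1     1     1     1     1     1     1     1     1     1     1     1     1     1
          2     1     1     2     2     3     3     4     4     5     5     6     6     7
          4     1     1     2     2     4     4     6     6     9     9    12    12    16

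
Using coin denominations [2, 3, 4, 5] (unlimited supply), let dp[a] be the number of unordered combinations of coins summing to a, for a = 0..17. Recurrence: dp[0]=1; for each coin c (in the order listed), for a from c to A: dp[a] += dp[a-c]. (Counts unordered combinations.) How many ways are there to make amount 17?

18

after  coin     0     1     2     3     4     5     6     7     8     9    10    11    12    13    14    15    16    17
          2     1     0     1     0     1     0     1     0     1     0     1     0     1     0     1     0     1     0
          3     1     0     1     1     1     1     2     1     2     2     2     2     3     2     3     3     3     3
          4     1     0     1     1     2     1     3     2     4     3     5     4     7     5     8     7    10     8
          5     1     0     1     1     2     2     3     3     5     5     7     7    10    10    13    14    17    18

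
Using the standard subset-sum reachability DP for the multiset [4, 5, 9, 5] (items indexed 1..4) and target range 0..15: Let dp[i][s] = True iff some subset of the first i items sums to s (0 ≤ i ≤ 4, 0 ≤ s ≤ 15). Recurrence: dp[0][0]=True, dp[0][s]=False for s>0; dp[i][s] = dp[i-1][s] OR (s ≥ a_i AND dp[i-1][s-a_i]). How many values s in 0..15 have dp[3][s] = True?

i\s   0   1   2   3   4   5   6   7   8   9  10  11  12  13  14  15
  0   T   F   F   F   F   F   F   F   F   F   F   F   F   F   F   F
  1   T   F   F   F   T   F   F   F   F   F   F   F   F   F   F   F
  2   T   F   F   F   T   T   F   F   F   T   F   F   F   F   F   F
  3   T   F   F   F   T   T   F   F   F   T   F   F   F   T   T   F
  4   T   F   F   F   T   T   F   F   F   T   T   F   F   T   T   F

6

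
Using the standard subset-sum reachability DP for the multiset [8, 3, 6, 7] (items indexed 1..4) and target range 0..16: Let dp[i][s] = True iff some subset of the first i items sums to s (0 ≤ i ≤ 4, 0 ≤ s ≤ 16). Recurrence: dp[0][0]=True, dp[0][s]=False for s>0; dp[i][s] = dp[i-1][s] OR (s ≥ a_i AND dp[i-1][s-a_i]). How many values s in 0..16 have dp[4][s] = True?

i\s   0   1   2   3   4   5   6   7   8   9  10  11  12  13  14  15  16
  0   T   F   F   F   F   F   F   F   F   F   F   F   F   F   F   F   F
  1   T   F   F   F   F   F   F   F   T   F   F   F   F   F   F   F   F
  2   T   F   F   T   F   F   F   F   T   F   F   T   F   F   F   F   F
  3   T   F   F   T   F   F   T   F   T   T   F   T   F   F   T   F   F
  4   T   F   F   T   F   F   T   T   T   T   T   T   F   T   T   T   T

12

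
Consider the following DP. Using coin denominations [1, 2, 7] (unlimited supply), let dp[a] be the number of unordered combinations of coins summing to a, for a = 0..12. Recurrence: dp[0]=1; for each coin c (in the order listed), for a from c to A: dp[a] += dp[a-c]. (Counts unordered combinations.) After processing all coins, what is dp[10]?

after  coin     0     1     2     3     4     5     6     7     8     9    10    11    12
          1     1     1     1     1     1     1     1     1     1     1     1     1     1
          2     1     1     2     2     3     3     4     4     5     5     6     6     7
          7     1     1     2     2     3     3     4     5     6     7     8     9    10

8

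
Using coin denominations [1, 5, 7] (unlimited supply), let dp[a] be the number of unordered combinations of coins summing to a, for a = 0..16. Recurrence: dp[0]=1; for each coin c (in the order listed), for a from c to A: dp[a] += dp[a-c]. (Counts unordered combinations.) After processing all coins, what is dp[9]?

after  coin     0     1     2     3     4     5     6     7     8     9    10    11    12    13    14    15    16
          1     1     1     1     1     1     1     1     1     1     1     1     1     1     1     1     1     1
          5     1     1     1     1     1     2     2     2     2     2     3     3     3     3     3     4     4
          7     1     1     1     1     1     2     2     3     3     3     4     4     5     5     6     7     7

3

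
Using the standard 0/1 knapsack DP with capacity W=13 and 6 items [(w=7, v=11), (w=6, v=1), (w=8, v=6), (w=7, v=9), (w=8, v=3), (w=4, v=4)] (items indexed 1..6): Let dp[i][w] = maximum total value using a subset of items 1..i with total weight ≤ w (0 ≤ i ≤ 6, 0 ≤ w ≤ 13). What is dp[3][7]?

11

i\w   0   1   2   3   4   5   6   7   8   9  10  11  12  13
  0   0   0   0   0   0   0   0   0   0   0   0   0   0   0
  1   0   0   0   0   0   0   0  11  11  11  11  11  11  11
  2   0   0   0   0   0   0   1  11  11  11  11  11  11  12
  3   0   0   0   0   0   0   1  11  11  11  11  11  11  12
  4   0   0   0   0   0   0   1  11  11  11  11  11  11  12
  5   0   0   0   0   0   0   1  11  11  11  11  11  11  12
  6   0   0   0   0   4   4   4  11  11  11  11  15  15  15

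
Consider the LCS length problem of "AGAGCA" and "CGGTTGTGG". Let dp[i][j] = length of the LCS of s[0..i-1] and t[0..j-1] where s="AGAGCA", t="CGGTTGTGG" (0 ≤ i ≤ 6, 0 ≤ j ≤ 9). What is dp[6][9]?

   ''  C  G  G  T  T  G  T  G  G
''  0  0  0  0  0  0  0  0  0  0
 A  0  0  0  0  0  0  0  0  0  0
 G  0  0  1  1  1  1  1  1  1  1
 A  0  0  1  1  1  1  1  1  1  1
 G  0  0  1  2  2  2  2  2  2  2
 C  0  1  1  2  2  2  2  2  2  2
 A  0  1  1  2  2  2  2  2  2  2

2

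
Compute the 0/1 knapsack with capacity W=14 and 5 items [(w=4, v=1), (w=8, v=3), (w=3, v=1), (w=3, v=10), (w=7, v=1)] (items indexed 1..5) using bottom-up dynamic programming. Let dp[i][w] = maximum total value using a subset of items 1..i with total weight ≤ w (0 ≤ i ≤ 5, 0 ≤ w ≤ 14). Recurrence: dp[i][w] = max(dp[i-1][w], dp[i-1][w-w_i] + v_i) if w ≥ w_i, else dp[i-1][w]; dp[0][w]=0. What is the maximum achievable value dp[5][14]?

i\w   0   1   2   3   4   5   6   7   8   9  10  11  12  13  14
  0   0   0   0   0   0   0   0   0   0   0   0   0   0   0   0
  1   0   0   0   0   1   1   1   1   1   1   1   1   1   1   1
  2   0   0   0   0   1   1   1   1   3   3   3   3   4   4   4
  3   0   0   0   1   1   1   1   2   3   3   3   4   4   4   4
  4   0   0   0  10  10  10  11  11  11  11  12  13  13  13  14
  5   0   0   0  10  10  10  11  11  11  11  12  13  13  13  14

14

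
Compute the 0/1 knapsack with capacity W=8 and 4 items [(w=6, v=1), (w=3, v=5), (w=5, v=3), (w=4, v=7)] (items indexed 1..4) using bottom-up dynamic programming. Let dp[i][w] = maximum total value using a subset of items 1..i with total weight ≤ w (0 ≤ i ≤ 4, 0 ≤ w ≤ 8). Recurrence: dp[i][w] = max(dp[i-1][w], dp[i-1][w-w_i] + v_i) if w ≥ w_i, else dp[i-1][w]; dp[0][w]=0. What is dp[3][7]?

i\w   0   1   2   3   4   5   6   7   8
  0   0   0   0   0   0   0   0   0   0
  1   0   0   0   0   0   0   1   1   1
  2   0   0   0   5   5   5   5   5   5
  3   0   0   0   5   5   5   5   5   8
  4   0   0   0   5   7   7   7  12  12

5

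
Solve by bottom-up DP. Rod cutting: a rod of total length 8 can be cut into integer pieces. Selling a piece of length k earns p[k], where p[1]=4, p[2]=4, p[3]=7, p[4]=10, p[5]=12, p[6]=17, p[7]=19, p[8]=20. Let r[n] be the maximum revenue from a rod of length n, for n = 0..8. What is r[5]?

20

   n    0    1    2    3    4    5    6    7    8
r[n]    0    4    8   12   16   20   24   28   32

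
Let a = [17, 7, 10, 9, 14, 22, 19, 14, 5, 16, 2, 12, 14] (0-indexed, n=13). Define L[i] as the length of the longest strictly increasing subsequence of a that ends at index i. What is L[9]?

   i    0    1    2    3    4    5    6    7    8    9   10   11   12
a[i]   17    7   10    9   14   22   19   14    5   16    2   12   14
L[i]    1    1    2    2    3    4    4    3    1    4    1    3    4

4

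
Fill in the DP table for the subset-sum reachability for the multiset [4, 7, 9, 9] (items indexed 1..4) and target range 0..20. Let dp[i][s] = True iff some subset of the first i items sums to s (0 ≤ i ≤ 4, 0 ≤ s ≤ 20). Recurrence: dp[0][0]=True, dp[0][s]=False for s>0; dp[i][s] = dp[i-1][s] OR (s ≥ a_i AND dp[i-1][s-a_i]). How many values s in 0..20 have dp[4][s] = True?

i\s   0   1   2   3   4   5   6   7   8   9  10  11  12  13  14  15  16  17  18  19  20
  0   T   F   F   F   F   F   F   F   F   F   F   F   F   F   F   F   F   F   F   F   F
  1   T   F   F   F   T   F   F   F   F   F   F   F   F   F   F   F   F   F   F   F   F
  2   T   F   F   F   T   F   F   T   F   F   F   T   F   F   F   F   F   F   F   F   F
  3   T   F   F   F   T   F   F   T   F   T   F   T   F   T   F   F   T   F   F   F   T
  4   T   F   F   F   T   F   F   T   F   T   F   T   F   T   F   F   T   F   T   F   T

9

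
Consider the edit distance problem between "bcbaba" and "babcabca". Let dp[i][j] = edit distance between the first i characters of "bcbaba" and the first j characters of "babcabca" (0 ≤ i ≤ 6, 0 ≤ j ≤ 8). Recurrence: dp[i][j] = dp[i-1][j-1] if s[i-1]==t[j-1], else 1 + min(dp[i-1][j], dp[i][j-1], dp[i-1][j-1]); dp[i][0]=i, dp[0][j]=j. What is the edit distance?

3

   ''  b  a  b  c  a  b  c  a
''  0  1  2  3  4  5  6  7  8
 b  1  0  1  2  3  4  5  6  7
 c  2  1  1  2  2  3  4  5  6
 b  3  2  2  1  2  3  3  4  5
 a  4  3  2  2  2  2  3  4  4
 b  5  4  3  2  3  3  2  3  4
 a  6  5  4  3  3  3  3  3  3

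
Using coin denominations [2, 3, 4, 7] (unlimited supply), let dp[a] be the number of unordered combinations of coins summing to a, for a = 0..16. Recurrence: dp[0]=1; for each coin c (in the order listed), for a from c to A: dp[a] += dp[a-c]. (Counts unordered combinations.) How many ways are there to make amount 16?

14

after  coin     0     1     2     3     4     5     6     7     8     9    10    11    12    13    14    15    16
          2     1     0     1     0     1     0     1     0     1     0     1     0     1     0     1     0     1
          3     1     0     1     1     1     1     2     1     2     2     2     2     3     2     3     3     3
          4     1     0     1     1     2     1     3     2     4     3     5     4     7     5     8     7    10
          7     1     0     1     1     2     1     3     3     4     4     6     6     8     8    11    11    14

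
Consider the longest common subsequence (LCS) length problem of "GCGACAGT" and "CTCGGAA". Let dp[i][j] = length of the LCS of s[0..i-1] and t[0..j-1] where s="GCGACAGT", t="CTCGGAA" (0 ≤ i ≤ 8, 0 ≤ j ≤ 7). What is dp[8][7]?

   ''  C  T  C  G  G  A  A
''  0  0  0  0  0  0  0  0
 G  0  0  0  0  1  1  1  1
 C  0  1  1  1  1  1  1  1
 G  0  1  1  1  2  2  2  2
 A  0  1  1  1  2  2  3  3
 C  0  1  1  2  2  2  3  3
 A  0  1  1  2  2  2  3  4
 G  0  1  1  2  3  3  3  4
 T  0  1  2  2  3  3  3  4

4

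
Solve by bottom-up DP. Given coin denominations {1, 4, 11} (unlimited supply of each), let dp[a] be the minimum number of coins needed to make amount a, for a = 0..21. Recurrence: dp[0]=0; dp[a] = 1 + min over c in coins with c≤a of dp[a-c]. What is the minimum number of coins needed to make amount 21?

5

 a  0  1  2  3  4  5  6  7  8  9 10 11 12 13 14 15 16 17 18 19 20 21
dp  0  1  2  3  1  2  3  4  2  3  4  1  2  3  4  2  3  4  5  3  4  5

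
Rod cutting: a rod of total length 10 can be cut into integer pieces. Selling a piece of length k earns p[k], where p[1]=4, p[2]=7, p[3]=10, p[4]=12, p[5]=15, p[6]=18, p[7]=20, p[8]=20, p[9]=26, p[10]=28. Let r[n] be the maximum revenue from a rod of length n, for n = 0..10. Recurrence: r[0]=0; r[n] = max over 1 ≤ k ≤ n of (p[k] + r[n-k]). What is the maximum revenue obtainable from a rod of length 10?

   n    0    1    2    3    4    5    6    7    8    9   10
r[n]    0    4    8   12   16   20   24   28   32   36   40

40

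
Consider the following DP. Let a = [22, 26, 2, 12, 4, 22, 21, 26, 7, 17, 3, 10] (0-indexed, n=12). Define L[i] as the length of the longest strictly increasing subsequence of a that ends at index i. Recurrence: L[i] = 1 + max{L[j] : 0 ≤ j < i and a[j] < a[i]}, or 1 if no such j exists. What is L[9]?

   i    0    1    2    3    4    5    6    7    8    9   10   11
a[i]   22   26    2   12    4   22   21   26    7   17    3   10
L[i]    1    2    1    2    2    3    3    4    3    4    2    4

4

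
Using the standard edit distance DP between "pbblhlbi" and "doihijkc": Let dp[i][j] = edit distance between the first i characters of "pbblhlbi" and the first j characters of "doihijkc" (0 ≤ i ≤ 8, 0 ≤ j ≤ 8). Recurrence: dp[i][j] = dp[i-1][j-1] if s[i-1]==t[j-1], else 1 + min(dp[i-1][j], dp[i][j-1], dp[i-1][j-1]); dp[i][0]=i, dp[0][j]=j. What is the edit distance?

8

   ''  d  o  i  h  i  j  k  c
''  0  1  2  3  4  5  6  7  8
 p  1  1  2  3  4  5  6  7  8
 b  2  2  2  3  4  5  6  7  8
 b  3  3  3  3  4  5  6  7  8
 l  4  4  4  4  4  5  6  7  8
 h  5  5  5  5  4  5  6  7  8
 l  6  6  6  6  5  5  6  7  8
 b  7  7  7  7  6  6  6  7  8
 i  8  8  8  7  7  6  7  7  8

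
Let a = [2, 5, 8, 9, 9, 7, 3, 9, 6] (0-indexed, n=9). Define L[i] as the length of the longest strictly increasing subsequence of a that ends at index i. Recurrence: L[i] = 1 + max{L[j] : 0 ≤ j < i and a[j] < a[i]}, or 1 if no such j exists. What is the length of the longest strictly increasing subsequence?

4

   i    0    1    2    3    4    5    6    7    8
a[i]    2    5    8    9    9    7    3    9    6
L[i]    1    2    3    4    4    3    2    4    3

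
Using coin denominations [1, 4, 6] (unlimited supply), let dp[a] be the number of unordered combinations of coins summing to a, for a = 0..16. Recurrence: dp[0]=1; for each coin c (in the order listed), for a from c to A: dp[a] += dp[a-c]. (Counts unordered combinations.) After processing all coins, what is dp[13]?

7

after  coin     0     1     2     3     4     5     6     7     8     9    10    11    12    13    14    15    16
          1     1     1     1     1     1     1     1     1     1     1     1     1     1     1     1     1     1
          4     1     1     1     1     2     2     2     2     3     3     3     3     4     4     4     4     5
          6     1     1     1     1     2     2     3     3     4     4     5     5     7     7     8     8    10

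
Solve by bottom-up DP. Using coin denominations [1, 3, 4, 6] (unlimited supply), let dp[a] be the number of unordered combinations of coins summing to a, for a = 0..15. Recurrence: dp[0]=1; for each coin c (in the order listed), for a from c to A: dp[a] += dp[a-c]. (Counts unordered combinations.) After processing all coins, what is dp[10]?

after  coin     0     1     2     3     4     5     6     7     8     9    10    11    12    13    14    15
          1     1     1     1     1     1     1     1     1     1     1     1     1     1     1     1     1
          3     1     1     1     2     2     2     3     3     3     4     4     4     5     5     5     6
          4     1     1     1     2     3     3     4     5     6     7     8     9    11    12    13    15
          6     1     1     1     2     3     3     5     6     7     9    11    12    16    18    20    24

11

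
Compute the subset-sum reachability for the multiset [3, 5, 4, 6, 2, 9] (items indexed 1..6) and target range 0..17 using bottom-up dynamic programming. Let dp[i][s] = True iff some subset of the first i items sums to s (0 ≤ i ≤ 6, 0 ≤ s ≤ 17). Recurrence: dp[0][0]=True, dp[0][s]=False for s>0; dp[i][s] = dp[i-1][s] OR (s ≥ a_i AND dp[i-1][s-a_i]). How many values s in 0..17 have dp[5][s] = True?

i\s   0   1   2   3   4   5   6   7   8   9  10  11  12  13  14  15  16  17
  0   T   F   F   F   F   F   F   F   F   F   F   F   F   F   F   F   F   F
  1   T   F   F   T   F   F   F   F   F   F   F   F   F   F   F   F   F   F
  2   T   F   F   T   F   T   F   F   T   F   F   F   F   F   F   F   F   F
  3   T   F   F   T   T   T   F   T   T   T   F   F   T   F   F   F   F   F
  4   T   F   F   T   T   T   T   T   T   T   T   T   T   T   T   T   F   F
  5   T   F   T   T   T   T   T   T   T   T   T   T   T   T   T   T   T   T
  6   T   F   T   T   T   T   T   T   T   T   T   T   T   T   T   T   T   T

17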